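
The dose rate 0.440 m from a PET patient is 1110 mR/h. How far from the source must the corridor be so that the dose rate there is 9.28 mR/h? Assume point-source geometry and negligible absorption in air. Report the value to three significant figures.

4.81 m

Applying the 1/r² law, d₂ = d₁·√(I₁/I₂).
I₁/I₂ = 1110/9.28 = 119.6, so d₂ = 0.440 × √119.6 = 4.812 m.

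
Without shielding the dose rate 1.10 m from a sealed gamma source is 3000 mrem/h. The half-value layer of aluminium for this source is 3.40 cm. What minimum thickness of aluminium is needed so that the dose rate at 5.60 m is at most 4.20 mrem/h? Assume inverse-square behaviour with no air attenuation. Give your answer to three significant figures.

16.3 cm

At 5.60 m, distance alone gives 3000 × (1.10/5.60)² = 3000 × 0.03858 = 115.7 mrem/h.
Further attenuation needed: 115.7/4.20 = 27.55.
n = log₂(27.55) = 4.784 half-value layers.
Thickness = 4.784 × 3.40 cm = 16.27 cm.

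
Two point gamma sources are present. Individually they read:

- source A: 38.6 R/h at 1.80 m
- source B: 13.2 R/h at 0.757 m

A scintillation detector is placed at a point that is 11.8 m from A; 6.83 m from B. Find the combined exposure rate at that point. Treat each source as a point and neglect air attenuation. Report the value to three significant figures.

1.06 R/h

By superposition, sum each source's inverse-square contribution:
A: 38.6 × (1.80/11.8)² = 0.8982 R/h
B: 13.2 × (0.757/6.83)² = 0.1622 R/h
Total = 0.8982 + 0.1622 = 1.060 R/h.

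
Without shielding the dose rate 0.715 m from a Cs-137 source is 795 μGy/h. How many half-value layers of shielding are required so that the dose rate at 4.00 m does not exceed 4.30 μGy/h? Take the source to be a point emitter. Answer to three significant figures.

2.56 half-value layers

At 4.00 m, distance alone gives 795 × (0.715/4.00)² = 795 × 0.03195 = 25.40 μGy/h.
Further attenuation needed: 25.40/4.30 = 5.907.
n = log₂(5.907) = 2.562 half-value layers.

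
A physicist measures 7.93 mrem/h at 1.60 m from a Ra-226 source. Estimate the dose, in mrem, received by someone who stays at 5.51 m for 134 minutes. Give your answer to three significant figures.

1.49 mrem

Since intensity falls as 1/r², rate at 5.51 m:
(1.60/5.51)² = 0.08432, so 7.93 × 0.08432 = 0.6687 mrem/h.
Dose = rate × time = 0.6687 mrem/h × 2.233 h = 1.493 mrem.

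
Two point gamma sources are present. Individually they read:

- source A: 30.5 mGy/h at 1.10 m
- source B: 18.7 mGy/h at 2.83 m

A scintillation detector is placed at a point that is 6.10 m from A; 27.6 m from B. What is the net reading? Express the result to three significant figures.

Each source contributes Iᵢ·(dᵢ/rᵢ)²; contributions add.
A: 30.5 × (1.10/6.10)² = 0.9918 mGy/h
B: 18.7 × (2.83/27.6)² = 0.1966 mGy/h
Total = 0.9918 + 0.1966 = 1.188 mGy/h.

1.19 mGy/h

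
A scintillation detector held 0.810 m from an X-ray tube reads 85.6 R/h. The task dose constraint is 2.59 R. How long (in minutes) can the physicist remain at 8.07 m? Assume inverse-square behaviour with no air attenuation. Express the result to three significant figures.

180 min

Using I₁d₁² = I₂d₂², rate at 8.07 m:
85.6 × (0.810/8.07)² = 85.6 × 0.01007 = 0.8620 R/h.
Stay time = 2.59 R ÷ 0.8620 R/h = 3.005 h = 180.3 min.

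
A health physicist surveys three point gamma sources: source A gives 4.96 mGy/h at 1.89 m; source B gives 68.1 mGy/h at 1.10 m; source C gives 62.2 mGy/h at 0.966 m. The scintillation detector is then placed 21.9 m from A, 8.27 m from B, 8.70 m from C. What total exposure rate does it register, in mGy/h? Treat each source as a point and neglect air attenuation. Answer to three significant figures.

2.01 mGy/h

By superposition, sum each source's inverse-square contribution:
A: 4.96 × (1.89/21.9)² = 0.03694 mGy/h
B: 68.1 × (1.10/8.27)² = 1.205 mGy/h
C: 62.2 × (0.966/8.70)² = 0.7668 mGy/h
Total = 0.03694 + 1.205 + 0.7668 = 2.009 mGy/h.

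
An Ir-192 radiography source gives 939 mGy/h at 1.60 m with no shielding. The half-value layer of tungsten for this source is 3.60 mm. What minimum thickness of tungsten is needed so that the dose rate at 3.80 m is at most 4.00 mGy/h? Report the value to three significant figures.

At 3.80 m, distance alone gives (1.60/3.80)² = 0.1773, so 939 × 0.1773 = 166.5 mGy/h.
Further attenuation needed: 166.5/4.00 = 41.62.
n = log₂(41.62) = 5.379 half-value layers.
Thickness = 5.379 × 3.60 mm = 19.36 mm.

19.4 mm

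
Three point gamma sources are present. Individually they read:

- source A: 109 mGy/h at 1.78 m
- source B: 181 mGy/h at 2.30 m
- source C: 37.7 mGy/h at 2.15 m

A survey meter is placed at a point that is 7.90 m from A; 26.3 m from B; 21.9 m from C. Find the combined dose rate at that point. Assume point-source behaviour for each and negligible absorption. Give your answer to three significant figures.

7.28 mGy/h

By superposition, sum each source's inverse-square contribution:
A: 109 × (1.78/7.90)² = 5.534 mGy/h
B: 181 × (2.30/26.3)² = 1.384 mGy/h
C: 37.7 × (2.15/21.9)² = 0.3634 mGy/h
Total = 5.534 + 1.384 + 0.3634 = 7.281 mGy/h.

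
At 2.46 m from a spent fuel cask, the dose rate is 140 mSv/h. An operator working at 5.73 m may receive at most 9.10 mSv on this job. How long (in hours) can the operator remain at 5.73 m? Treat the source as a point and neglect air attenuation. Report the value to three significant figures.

Intensity scales as (d₁/d₂)², so rate at 5.73 m:
140 × (2.46/5.73)² = 140 × 0.1843 = 25.80 mSv/h.
Stay time = 9.10 mSv ÷ 25.80 mSv/h = 0.3527 h.

0.353 h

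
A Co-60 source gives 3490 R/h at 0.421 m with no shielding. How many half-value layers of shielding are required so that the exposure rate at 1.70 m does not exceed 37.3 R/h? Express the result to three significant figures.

2.52 half-value layers

At 1.70 m, distance alone gives 3490 × (0.421/1.70)² = 3490 × 0.06133 = 214.0 R/h.
Further attenuation needed: 214.0/37.3 = 5.737.
n = log₂(5.737) = 2.520 half-value layers.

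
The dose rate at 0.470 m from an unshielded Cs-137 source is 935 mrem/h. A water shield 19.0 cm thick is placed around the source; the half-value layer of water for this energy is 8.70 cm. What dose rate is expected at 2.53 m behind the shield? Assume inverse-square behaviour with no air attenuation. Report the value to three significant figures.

Distance alone: 935 × (0.470/2.53)² = 935 × 0.03451 = 32.27 mrem/h.
Shield: 19.0/8.70 = 2.184 half-value layers → attenuation 2^(−2.184) = 0.2201.
Combined: 32.27 × 0.2201 = 7.103 mrem/h.

7.10 mrem/h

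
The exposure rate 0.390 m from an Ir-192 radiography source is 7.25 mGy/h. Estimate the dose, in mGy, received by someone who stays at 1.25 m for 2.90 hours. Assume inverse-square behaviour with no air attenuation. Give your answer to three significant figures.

2.05 mGy

Intensity scales as (d₁/d₂)², so rate at 1.25 m:
7.25 × (0.390/1.25)² = 7.25 × 0.09734 = 0.7057 mGy/h.
Dose = rate × time = 0.7057 mGy/h × 2.900 h = 2.047 mGy.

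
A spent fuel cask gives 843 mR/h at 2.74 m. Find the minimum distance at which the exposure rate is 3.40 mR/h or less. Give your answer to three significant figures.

43.1 m

By the inverse-square law, d₂ = d₁·√(I₁/I₂).
I₁/I₂ = 843/3.40 = 247.9, so d₂ = 2.74 × √247.9 = 43.14 m.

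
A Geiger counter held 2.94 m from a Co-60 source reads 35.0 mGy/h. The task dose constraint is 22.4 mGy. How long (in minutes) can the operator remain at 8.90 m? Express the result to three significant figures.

352 min

Intensity scales as (d₁/d₂)², so rate at 8.90 m:
35.0 × (2.94/8.90)² = 35.0 × 0.1091 = 3.819 mGy/h.
Stay time = 22.4 mGy ÷ 3.819 mGy/h = 5.865 h = 351.9 min.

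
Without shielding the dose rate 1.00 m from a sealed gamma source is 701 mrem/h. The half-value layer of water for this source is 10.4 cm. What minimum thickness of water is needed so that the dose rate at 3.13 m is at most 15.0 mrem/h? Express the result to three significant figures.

At 3.13 m, distance alone gives (1.00/3.13)² = 0.1021, so 701 × 0.1021 = 71.57 mrem/h.
Further attenuation needed: 71.57/15.0 = 4.771.
n = log₂(4.771) = 2.254 half-value layers.
Thickness = 2.254 × 10.4 cm = 23.44 cm.

23.4 cm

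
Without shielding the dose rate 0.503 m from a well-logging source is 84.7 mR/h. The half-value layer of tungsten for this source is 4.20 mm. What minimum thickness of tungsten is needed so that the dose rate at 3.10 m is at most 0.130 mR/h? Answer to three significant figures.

At 3.10 m, distance alone gives 84.7 × (0.503/3.10)² = 84.7 × 0.02633 = 2.230 mR/h.
Further attenuation needed: 2.230/0.130 = 17.15.
n = log₂(17.15) = 4.100 half-value layers.
Thickness = 4.100 × 4.20 mm = 17.22 mm.

17.2 mm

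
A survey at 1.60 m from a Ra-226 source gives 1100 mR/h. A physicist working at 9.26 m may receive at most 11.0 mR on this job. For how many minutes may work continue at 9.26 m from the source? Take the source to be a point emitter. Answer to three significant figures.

20.1 min

Intensity scales as (d₁/d₂)², so rate at 9.26 m:
1100 × (1.60/9.26)² = 1100 × 0.02986 = 32.85 mR/h.
Stay time = 11.0 mR ÷ 32.85 mR/h = 0.3349 h = 20.09 min.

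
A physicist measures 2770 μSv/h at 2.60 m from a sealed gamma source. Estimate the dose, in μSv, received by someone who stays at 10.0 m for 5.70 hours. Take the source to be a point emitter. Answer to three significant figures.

Using I₁d₁² = I₂d₂², rate at 10.0 m:
2770 × (2.60/10.0)² = 2770 × 0.06760 = 187.3 μSv/h.
Dose = rate × time = 187.3 μSv/h × 5.700 h = 1068 μSv.

1070 μSv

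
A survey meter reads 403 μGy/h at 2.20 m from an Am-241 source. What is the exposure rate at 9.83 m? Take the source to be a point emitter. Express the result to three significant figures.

20.2 μGy/h

Using I₁d₁² = I₂d₂², the rate at 9.83 m is
403 × (2.20/9.83)² = 403 × 0.05009 = 20.19 μGy/h.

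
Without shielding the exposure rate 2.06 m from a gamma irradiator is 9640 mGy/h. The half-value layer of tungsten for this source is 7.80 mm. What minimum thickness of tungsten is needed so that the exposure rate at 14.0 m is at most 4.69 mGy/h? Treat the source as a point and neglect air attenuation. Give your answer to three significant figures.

42.7 mm

At 14.0 m, distance alone gives 9640 × (2.06/14.0)² = 9640 × 0.02165 = 208.7 mGy/h.
Further attenuation needed: 208.7/4.69 = 44.50.
n = log₂(44.50) = 5.476 half-value layers.
Thickness = 5.476 × 7.80 mm = 42.71 mm.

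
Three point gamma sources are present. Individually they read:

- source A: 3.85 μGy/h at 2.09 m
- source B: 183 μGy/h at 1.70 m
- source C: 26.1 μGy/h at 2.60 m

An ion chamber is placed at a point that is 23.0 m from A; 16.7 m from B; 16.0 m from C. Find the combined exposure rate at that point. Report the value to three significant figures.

By superposition, sum each source's inverse-square contribution:
A: 3.85 × (2.09/23.0)² = 0.03179 μGy/h
B: 183 × (1.70/16.7)² = 1.896 μGy/h
C: 26.1 × (2.60/16.0)² = 0.6892 μGy/h
Total = 0.03179 + 1.896 + 0.6892 = 2.617 μGy/h.

2.62 μGy/h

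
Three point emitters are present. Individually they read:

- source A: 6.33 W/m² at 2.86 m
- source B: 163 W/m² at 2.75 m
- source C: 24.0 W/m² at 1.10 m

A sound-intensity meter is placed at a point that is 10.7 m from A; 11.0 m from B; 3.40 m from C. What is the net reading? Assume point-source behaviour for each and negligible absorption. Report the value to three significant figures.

Each source contributes Iᵢ·(dᵢ/rᵢ)²; contributions add.
A: 6.33 × (2.86/10.7)² = 0.4522 W/m²
B: 163 × (2.75/11.0)² = 10.19 W/m²
C: 24.0 × (1.10/3.40)² = 2.512 W/m²
Total = 0.4522 + 10.19 + 2.512 = 13.15 W/m².

13.2 W/m²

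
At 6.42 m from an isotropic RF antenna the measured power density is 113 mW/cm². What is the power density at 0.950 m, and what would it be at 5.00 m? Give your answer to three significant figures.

Applying the 1/r² law,
At 0.950 m: (6.42/0.950)² = 45.67, so 113 × 45.67 = 5161 mW/cm²
At 5.00 m: (0.950/5.00)² = 0.03610, so 5161 × 0.03610 = 186.3 mW/cm².

5160 mW/cm²; 186 mW/cm²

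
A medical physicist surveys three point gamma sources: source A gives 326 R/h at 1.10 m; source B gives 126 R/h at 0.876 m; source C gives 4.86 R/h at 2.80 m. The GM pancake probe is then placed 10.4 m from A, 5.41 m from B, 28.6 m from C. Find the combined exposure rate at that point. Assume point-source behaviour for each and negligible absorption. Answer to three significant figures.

Each source contributes Iᵢ·(dᵢ/rᵢ)²; contributions add.
A: 326 × (1.10/10.4)² = 3.647 R/h
B: 126 × (0.876/5.41)² = 3.304 R/h
C: 4.86 × (2.80/28.6)² = 0.04658 R/h
Total = 3.647 + 3.304 + 0.04658 = 6.998 R/h.

7.00 R/h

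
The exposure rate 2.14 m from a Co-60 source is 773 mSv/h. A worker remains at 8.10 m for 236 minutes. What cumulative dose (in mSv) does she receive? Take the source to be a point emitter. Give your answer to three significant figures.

212 mSv

Using I₁d₁² = I₂d₂², rate at 8.10 m:
(2.14/8.10)² = 0.06980, so 773 × 0.06980 = 53.96 mSv/h.
Dose = rate × time = 53.96 mSv/h × 3.933 h = 212.2 mSv.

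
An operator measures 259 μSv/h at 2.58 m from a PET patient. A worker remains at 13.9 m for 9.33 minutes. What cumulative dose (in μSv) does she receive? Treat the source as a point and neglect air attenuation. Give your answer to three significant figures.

Since intensity falls as 1/r², rate at 13.9 m:
(2.58/13.9)² = 0.03445, so 259 × 0.03445 = 8.923 μSv/h.
Dose = rate × time = 8.923 μSv/h × 0.1555 h = 1.388 μSv.

1.39 μSv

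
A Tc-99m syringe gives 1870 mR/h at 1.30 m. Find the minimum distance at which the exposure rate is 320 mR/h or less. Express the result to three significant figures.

3.14 m

Intensity scales as (d₁/d₂)², so d₂ = d₁·√(I₁/I₂).
I₁/I₂ = 1870/320 = 5.844, so d₂ = 1.30 × √5.844 = 3.143 m.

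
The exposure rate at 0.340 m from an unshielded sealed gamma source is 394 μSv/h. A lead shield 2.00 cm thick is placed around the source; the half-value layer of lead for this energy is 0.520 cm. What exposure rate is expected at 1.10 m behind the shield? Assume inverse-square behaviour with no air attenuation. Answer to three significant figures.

Distance alone: 394 × (0.340/1.10)² = 394 × 0.09554 = 37.64 μSv/h.
Shield: 2.00/0.520 = 3.846 half-value layers → attenuation 2^(−3.846) = 0.06954.
Combined: 37.64 × 0.06954 = 2.617 μSv/h.

2.62 μSv/h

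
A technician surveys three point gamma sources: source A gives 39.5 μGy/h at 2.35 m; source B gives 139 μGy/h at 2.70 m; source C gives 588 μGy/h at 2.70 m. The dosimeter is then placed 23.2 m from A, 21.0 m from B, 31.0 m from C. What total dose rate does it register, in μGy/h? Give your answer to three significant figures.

7.16 μGy/h

Each source contributes Iᵢ·(dᵢ/rᵢ)²; contributions add.
A: 39.5 × (2.35/23.2)² = 0.4053 μGy/h
B: 139 × (2.70/21.0)² = 2.298 μGy/h
C: 588 × (2.70/31.0)² = 4.460 μGy/h
Total = 0.4053 + 2.298 + 4.460 = 7.163 μGy/h.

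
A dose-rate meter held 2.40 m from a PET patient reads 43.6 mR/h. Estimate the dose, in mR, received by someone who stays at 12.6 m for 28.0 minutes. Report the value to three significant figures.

0.738 mR

Intensity scales as (d₁/d₂)², so rate at 12.6 m:
(2.40/12.6)² = 0.03628, so 43.6 × 0.03628 = 1.582 mR/h.
Dose = rate × time = 1.582 mR/h × 0.4667 h = 0.7383 mR.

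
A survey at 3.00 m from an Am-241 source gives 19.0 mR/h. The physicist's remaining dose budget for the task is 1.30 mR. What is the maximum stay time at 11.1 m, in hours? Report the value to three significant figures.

Applying the 1/r² law, rate at 11.1 m:
(3.00/11.1)² = 0.07305, so 19.0 × 0.07305 = 1.388 mR/h.
Stay time = 1.30 mR ÷ 1.388 mR/h = 0.9366 h.

0.937 h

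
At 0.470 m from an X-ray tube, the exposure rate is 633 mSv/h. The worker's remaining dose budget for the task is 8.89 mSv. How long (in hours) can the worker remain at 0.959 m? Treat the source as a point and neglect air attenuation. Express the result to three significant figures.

0.0585 h

Using I₁d₁² = I₂d₂², rate at 0.959 m:
(0.470/0.959)² = 0.2402, so 633 × 0.2402 = 152.0 mSv/h.
Stay time = 8.89 mSv ÷ 152.0 mSv/h = 0.05849 h.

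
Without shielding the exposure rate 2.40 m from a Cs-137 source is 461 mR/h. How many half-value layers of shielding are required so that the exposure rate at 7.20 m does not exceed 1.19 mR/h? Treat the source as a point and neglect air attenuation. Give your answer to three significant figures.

5.43 half-value layers

At 7.20 m, distance alone gives (2.40/7.20)² = 0.1111, so 461 × 0.1111 = 51.22 mR/h.
Further attenuation needed: 51.22/1.19 = 43.04.
n = log₂(43.04) = 5.428 half-value layers.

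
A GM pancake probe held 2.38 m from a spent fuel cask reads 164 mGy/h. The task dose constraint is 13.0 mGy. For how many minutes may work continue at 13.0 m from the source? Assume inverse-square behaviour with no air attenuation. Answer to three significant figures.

Since intensity falls as 1/r², rate at 13.0 m:
(2.38/13.0)² = 0.03352, so 164 × 0.03352 = 5.497 mGy/h.
Stay time = 13.0 mGy ÷ 5.497 mGy/h = 2.365 h = 141.9 min.

142 min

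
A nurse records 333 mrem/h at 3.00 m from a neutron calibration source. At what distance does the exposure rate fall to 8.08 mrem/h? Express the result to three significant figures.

19.3 m

Since intensity falls as 1/r², d₂ = d₁·√(I₁/I₂).
I₁/I₂ = 333/8.08 = 41.21, so d₂ = 3.00 × √41.21 = 19.26 m.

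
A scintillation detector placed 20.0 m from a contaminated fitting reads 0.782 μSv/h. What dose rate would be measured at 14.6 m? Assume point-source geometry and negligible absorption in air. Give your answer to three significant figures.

Intensity scales as (d₁/d₂)², so scaling from 20.0 m to 14.6 m:
(20.0/14.6)² = 1.877, so 0.782 × 1.877 = 1.468 μSv/h.

1.47 μSv/h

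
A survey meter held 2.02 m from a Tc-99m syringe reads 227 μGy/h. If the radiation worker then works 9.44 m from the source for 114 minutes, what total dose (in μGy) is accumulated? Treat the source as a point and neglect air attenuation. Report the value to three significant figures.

19.7 μGy

Intensity scales as (d₁/d₂)², so rate at 9.44 m:
227 × (2.02/9.44)² = 227 × 0.04579 = 10.39 μGy/h.
Dose = rate × time = 10.39 μGy/h × 1.900 h = 19.74 μGy.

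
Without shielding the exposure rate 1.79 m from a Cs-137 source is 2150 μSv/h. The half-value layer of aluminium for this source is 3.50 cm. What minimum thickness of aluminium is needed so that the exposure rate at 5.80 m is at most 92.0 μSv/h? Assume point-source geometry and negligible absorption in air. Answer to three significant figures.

At 5.80 m, distance alone gives 2150 × (1.79/5.80)² = 2150 × 0.09525 = 204.8 μSv/h.
Further attenuation needed: 204.8/92.0 = 2.226.
n = log₂(2.226) = 1.154 half-value layers.
Thickness = 1.154 × 3.50 cm = 4.039 cm.

4.04 cm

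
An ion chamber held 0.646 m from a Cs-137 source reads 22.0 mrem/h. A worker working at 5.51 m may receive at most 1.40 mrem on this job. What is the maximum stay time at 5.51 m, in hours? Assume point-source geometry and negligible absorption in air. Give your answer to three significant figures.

Applying the 1/r² law, rate at 5.51 m:
(0.646/5.51)² = 0.01375, so 22.0 × 0.01375 = 0.3025 mrem/h.
Stay time = 1.40 mrem ÷ 0.3025 mrem/h = 4.628 h.

4.63 h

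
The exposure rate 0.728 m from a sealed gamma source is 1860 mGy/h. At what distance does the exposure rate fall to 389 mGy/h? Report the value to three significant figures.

Applying the 1/r² law, d₂ = d₁·√(I₁/I₂).
I₁/I₂ = 1860/389 = 4.781, so d₂ = 0.728 × √4.781 = 1.592 m.

1.59 m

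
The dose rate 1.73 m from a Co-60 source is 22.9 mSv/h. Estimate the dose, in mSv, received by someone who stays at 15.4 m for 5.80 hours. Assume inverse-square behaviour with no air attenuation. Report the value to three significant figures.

1.68 mSv

Since intensity falls as 1/r², rate at 15.4 m:
(1.73/15.4)² = 0.01262, so 22.9 × 0.01262 = 0.2890 mSv/h.
Dose = rate × time = 0.2890 mSv/h × 5.800 h = 1.676 mSv.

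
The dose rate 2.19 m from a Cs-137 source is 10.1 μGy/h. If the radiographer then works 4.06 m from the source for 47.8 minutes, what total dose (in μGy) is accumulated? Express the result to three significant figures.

Applying the 1/r² law, rate at 4.06 m:
(2.19/4.06)² = 0.2910, so 10.1 × 0.2910 = 2.939 μGy/h.
Dose = rate × time = 2.939 μGy/h × 0.7967 h = 2.342 μGy.

2.34 μGy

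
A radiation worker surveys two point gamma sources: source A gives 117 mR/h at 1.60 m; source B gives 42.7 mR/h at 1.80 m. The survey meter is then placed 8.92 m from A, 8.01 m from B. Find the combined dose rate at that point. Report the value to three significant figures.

Each source contributes Iᵢ·(dᵢ/rᵢ)²; contributions add.
A: 117 × (1.60/8.92)² = 3.764 mR/h
B: 42.7 × (1.80/8.01)² = 2.156 mR/h
Total = 3.764 + 2.156 = 5.920 mR/h.

5.92 mR/h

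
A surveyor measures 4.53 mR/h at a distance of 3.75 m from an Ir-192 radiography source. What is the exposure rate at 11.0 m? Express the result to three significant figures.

By the inverse-square law, the rate at 11.0 m is
(3.75/11.0)² = 0.1162, so 4.53 × 0.1162 = 0.5264 mR/h.

0.526 mR/h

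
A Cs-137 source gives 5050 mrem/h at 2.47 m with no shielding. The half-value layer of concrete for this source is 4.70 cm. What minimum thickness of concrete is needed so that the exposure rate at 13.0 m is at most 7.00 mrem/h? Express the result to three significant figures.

22.1 cm

At 13.0 m, distance alone gives 5050 × (2.47/13.0)² = 5050 × 0.03610 = 182.3 mrem/h.
Further attenuation needed: 182.3/7.00 = 26.04.
n = log₂(26.04) = 4.703 half-value layers.
Thickness = 4.703 × 4.70 cm = 22.10 cm.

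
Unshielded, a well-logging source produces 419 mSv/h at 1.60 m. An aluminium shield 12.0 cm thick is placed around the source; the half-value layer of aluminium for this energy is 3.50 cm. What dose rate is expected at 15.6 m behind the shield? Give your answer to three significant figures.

Distance alone: 419 × (1.60/15.6)² = 419 × 0.01052 = 4.408 mSv/h.
Shield: 12.0/3.50 = 3.429 half-value layers → attenuation 2^(−3.429) = 0.09285.
Combined: 4.408 × 0.09285 = 0.4093 mSv/h.

0.409 mSv/h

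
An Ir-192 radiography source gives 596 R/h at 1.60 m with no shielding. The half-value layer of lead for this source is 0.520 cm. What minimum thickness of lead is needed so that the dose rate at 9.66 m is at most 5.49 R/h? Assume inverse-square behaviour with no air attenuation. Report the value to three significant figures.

0.819 cm

At 9.66 m, distance alone gives 596 × (1.60/9.66)² = 596 × 0.02743 = 16.35 R/h.
Further attenuation needed: 16.35/5.49 = 2.978.
n = log₂(2.978) = 1.574 half-value layers.
Thickness = 1.574 × 0.520 cm = 0.8185 cm.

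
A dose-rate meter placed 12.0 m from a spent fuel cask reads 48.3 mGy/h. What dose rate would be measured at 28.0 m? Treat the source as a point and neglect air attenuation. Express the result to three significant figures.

Since intensity falls as 1/r², scaling from 12.0 m to 28.0 m:
(12.0/28.0)² = 0.1837, so 48.3 × 0.1837 = 8.873 mGy/h.

8.87 mGy/h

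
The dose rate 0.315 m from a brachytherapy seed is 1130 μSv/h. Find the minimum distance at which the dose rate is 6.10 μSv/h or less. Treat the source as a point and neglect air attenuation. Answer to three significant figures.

Applying the 1/r² law, d₂ = d₁·√(I₁/I₂).
I₁/I₂ = 1130/6.10 = 185.2, so d₂ = 0.315 × √185.2 = 4.287 m.

4.29 m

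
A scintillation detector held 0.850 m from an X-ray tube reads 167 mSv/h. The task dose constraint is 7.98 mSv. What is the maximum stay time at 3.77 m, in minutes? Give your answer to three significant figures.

By the inverse-square law, rate at 3.77 m:
167 × (0.850/3.77)² = 167 × 0.05083 = 8.489 mSv/h.
Stay time = 7.98 mSv ÷ 8.489 mSv/h = 0.9400 h = 56.40 min.

56.4 min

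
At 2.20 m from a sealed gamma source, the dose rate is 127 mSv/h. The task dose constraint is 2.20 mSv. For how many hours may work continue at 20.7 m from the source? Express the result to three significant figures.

By the inverse-square law, rate at 20.7 m:
127 × (2.20/20.7)² = 127 × 0.01130 = 1.435 mSv/h.
Stay time = 2.20 mSv ÷ 1.435 mSv/h = 1.533 h.

1.53 h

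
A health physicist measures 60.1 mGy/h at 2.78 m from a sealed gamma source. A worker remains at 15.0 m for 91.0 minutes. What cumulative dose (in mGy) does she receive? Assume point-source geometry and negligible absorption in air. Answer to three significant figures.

Since intensity falls as 1/r², rate at 15.0 m:
60.1 × (2.78/15.0)² = 60.1 × 0.03435 = 2.064 mGy/h.
Dose = rate × time = 2.064 mGy/h × 1.517 h = 3.131 mGy.

3.13 mGy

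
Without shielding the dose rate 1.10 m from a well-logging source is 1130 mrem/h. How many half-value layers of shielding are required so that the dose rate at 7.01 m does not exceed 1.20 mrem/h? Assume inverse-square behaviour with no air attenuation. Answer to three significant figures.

4.54 half-value layers

At 7.01 m, distance alone gives 1130 × (1.10/7.01)² = 1130 × 0.02462 = 27.82 mrem/h.
Further attenuation needed: 27.82/1.20 = 23.18.
n = log₂(23.18) = 4.535 half-value layers.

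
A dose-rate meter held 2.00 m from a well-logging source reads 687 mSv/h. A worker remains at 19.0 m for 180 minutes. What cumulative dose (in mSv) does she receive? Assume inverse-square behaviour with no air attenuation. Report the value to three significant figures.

Intensity scales as (d₁/d₂)², so rate at 19.0 m:
(2.00/19.0)² = 0.01108, so 687 × 0.01108 = 7.612 mSv/h.
Dose = rate × time = 7.612 mSv/h × 3.000 h = 22.84 mSv.

22.8 mSv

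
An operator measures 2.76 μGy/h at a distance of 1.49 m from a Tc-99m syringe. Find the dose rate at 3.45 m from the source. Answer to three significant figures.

Applying the 1/r² law, the rate at 3.45 m is
(1.49/3.45)² = 0.1865, so 2.76 × 0.1865 = 0.5147 μGy/h.

0.515 μGy/h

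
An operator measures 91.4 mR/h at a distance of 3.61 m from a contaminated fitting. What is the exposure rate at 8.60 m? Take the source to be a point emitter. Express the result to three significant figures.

16.1 mR/h

Intensity scales as (d₁/d₂)², so the rate at 8.60 m is
91.4 × (3.61/8.60)² = 91.4 × 0.1762 = 16.10 mR/h.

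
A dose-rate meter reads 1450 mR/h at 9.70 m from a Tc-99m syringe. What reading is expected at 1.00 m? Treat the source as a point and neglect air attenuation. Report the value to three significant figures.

Intensity scales as (d₁/d₂)², so the rate at 1.00 m is
(9.70/1.00)² = 94.09, so 1450 × 94.09 = 136400 mR/h.

136000 mR/h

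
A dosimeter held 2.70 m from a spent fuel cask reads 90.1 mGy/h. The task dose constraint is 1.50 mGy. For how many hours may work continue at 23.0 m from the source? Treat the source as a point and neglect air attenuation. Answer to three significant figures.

1.21 h

Since intensity falls as 1/r², rate at 23.0 m:
(2.70/23.0)² = 0.01378, so 90.1 × 0.01378 = 1.242 mGy/h.
Stay time = 1.50 mGy ÷ 1.242 mGy/h = 1.208 h.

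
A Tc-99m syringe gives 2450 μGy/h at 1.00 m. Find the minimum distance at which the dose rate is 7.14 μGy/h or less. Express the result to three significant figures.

18.5 m

By the inverse-square law, d₂ = d₁·√(I₁/I₂).
I₁/I₂ = 2450/7.14 = 343.1, so d₂ = 1.00 × √343.1 = 18.52 m.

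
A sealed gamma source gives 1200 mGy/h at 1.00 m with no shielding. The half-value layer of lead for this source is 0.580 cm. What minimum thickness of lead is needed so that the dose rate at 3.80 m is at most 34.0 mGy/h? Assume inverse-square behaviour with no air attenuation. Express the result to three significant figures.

0.748 cm

At 3.80 m, distance alone gives 1200 × (1.00/3.80)² = 1200 × 0.06925 = 83.10 mGy/h.
Further attenuation needed: 83.10/34.0 = 2.444.
n = log₂(2.444) = 1.289 half-value layers.
Thickness = 1.289 × 0.580 cm = 0.7476 cm.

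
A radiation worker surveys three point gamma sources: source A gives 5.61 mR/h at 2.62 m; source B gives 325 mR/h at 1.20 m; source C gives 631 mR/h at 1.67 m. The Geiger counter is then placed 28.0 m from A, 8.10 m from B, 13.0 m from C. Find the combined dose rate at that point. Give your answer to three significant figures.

By superposition, sum each source's inverse-square contribution:
A: 5.61 × (2.62/28.0)² = 0.04912 mR/h
B: 325 × (1.20/8.10)² = 7.133 mR/h
C: 631 × (1.67/13.0)² = 10.41 mR/h
Total = 0.04912 + 7.133 + 10.41 = 17.59 mR/h.

17.6 mR/h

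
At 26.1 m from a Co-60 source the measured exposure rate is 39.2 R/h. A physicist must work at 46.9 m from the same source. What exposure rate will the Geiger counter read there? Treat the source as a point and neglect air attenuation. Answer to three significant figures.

12.1 R/h

Applying the 1/r² law, scaling from 26.1 m to 46.9 m:
39.2 × (26.1/46.9)² = 39.2 × 0.3097 = 12.14 R/h.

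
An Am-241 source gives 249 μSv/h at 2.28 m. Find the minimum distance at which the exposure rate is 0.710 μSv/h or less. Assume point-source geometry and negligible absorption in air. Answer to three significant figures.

42.7 m

Applying the 1/r² law, d₂ = d₁·√(I₁/I₂).
I₁/I₂ = 249/0.710 = 350.7, so d₂ = 2.28 × √350.7 = 42.70 m.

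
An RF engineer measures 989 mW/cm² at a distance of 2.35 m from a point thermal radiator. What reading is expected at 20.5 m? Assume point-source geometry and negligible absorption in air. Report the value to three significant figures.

Intensity scales as (d₁/d₂)², so the rate at 20.5 m is
(2.35/20.5)² = 0.01314, so 989 × 0.01314 = 13.00 mW/cm².

13.0 mW/cm²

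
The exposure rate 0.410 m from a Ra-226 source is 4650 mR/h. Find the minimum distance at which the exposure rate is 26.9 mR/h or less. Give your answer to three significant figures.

Since intensity falls as 1/r², d₂ = d₁·√(I₁/I₂).
I₁/I₂ = 4650/26.9 = 172.9, so d₂ = 0.410 × √172.9 = 5.391 m.

5.39 m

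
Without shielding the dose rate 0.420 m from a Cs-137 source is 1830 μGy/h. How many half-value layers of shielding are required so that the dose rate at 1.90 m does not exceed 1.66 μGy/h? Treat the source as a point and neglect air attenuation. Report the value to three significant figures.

At 1.90 m, distance alone gives 1830 × (0.420/1.90)² = 1830 × 0.04886 = 89.41 μGy/h.
Further attenuation needed: 89.41/1.66 = 53.86.
n = log₂(53.86) = 5.751 half-value layers.

5.75 half-value layers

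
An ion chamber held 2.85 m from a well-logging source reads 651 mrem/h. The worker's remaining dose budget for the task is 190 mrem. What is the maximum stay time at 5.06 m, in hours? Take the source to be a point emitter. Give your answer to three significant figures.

0.920 h

Since intensity falls as 1/r², rate at 5.06 m:
(2.85/5.06)² = 0.3172, so 651 × 0.3172 = 206.5 mrem/h.
Stay time = 190 mrem ÷ 206.5 mrem/h = 0.9201 h.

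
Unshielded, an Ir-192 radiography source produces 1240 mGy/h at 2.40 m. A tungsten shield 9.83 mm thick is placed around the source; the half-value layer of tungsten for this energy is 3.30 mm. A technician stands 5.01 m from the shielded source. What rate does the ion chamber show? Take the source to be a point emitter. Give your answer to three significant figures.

36.1 mGy/h

Distance alone: 1240 × (2.40/5.01)² = 1240 × 0.2295 = 284.6 mGy/h.
Shield: 9.83/3.30 = 2.979 half-value layers → attenuation 2^(−2.979) = 0.1268.
Combined: 284.6 × 0.1268 = 36.09 mGy/h.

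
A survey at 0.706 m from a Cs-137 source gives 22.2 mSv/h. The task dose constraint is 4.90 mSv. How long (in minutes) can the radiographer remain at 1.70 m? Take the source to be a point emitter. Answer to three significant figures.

Applying the 1/r² law, rate at 1.70 m:
(0.706/1.70)² = 0.1725, so 22.2 × 0.1725 = 3.829 mSv/h.
Stay time = 4.90 mSv ÷ 3.829 mSv/h = 1.280 h = 76.80 min.

76.8 min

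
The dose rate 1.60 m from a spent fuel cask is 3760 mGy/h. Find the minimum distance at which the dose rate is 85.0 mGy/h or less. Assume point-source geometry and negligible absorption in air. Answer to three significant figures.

Intensity scales as (d₁/d₂)², so d₂ = d₁·√(I₁/I₂).
I₁/I₂ = 3760/85.0 = 44.24, so d₂ = 1.60 × √44.24 = 10.64 m.

10.6 m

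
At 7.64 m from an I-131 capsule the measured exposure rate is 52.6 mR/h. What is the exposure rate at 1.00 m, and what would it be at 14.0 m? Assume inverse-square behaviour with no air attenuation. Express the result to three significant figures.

3070 mR/h; 15.7 mR/h

Since intensity falls as 1/r²,
At 1.00 m: 52.6 × (7.64/1.00)² = 52.6 × 58.37 = 3070 mR/h
At 14.0 m: (1.00/14.0)² = 0.005102, so 3070 × 0.005102 = 15.66 mR/h.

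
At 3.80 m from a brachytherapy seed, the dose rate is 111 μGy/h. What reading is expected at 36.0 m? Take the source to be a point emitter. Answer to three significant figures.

Applying the 1/r² law, the rate at 36.0 m is
111 × (3.80/36.0)² = 111 × 0.01114 = 1.237 μGy/h.

1.24 μGy/h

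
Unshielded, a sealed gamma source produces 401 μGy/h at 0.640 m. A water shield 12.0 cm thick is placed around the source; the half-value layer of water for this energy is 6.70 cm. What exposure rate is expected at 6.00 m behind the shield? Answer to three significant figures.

Distance alone: 401 × (0.640/6.00)² = 401 × 0.01138 = 4.563 μGy/h.
Shield: 12.0/6.70 = 1.791 half-value layers → attenuation 2^(−1.791) = 0.2890.
Combined: 4.563 × 0.2890 = 1.319 μGy/h.

1.32 μGy/h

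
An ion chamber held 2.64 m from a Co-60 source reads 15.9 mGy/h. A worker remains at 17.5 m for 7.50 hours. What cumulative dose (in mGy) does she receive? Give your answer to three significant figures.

Applying the 1/r² law, rate at 17.5 m:
15.9 × (2.64/17.5)² = 15.9 × 0.02276 = 0.3619 mGy/h.
Dose = rate × time = 0.3619 mGy/h × 7.500 h = 2.714 mGy.

2.71 mGy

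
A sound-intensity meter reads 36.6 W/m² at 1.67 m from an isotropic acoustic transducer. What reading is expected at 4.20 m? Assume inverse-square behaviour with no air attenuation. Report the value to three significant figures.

5.79 W/m²

Intensity scales as (d₁/d₂)², so the rate at 4.20 m is
(1.67/4.20)² = 0.1581, so 36.6 × 0.1581 = 5.786 W/m².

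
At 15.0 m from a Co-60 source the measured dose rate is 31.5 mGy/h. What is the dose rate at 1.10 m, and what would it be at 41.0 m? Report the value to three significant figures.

5860 mGy/h; 4.22 mGy/h

Applying the 1/r² law,
At 1.10 m: 31.5 × (15.0/1.10)² = 31.5 × 186.0 = 5859 mGy/h
At 41.0 m: 5859 × (1.10/41.0)² = 5859 × 0.0007198 = 4.217 mGy/h.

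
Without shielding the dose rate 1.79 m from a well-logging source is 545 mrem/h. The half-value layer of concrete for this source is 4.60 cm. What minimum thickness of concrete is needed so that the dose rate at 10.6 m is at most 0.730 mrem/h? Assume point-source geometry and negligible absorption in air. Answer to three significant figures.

At 10.6 m, distance alone gives 545 × (1.79/10.6)² = 545 × 0.02852 = 15.54 mrem/h.
Further attenuation needed: 15.54/0.730 = 21.29.
n = log₂(21.29) = 4.412 half-value layers.
Thickness = 4.412 × 4.60 cm = 20.30 cm.

20.3 cm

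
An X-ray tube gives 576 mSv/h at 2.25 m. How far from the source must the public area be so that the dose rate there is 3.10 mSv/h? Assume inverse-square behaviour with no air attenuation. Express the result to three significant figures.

30.7 m

Intensity scales as (d₁/d₂)², so d₂ = d₁·√(I₁/I₂).
I₁/I₂ = 576/3.10 = 185.8, so d₂ = 2.25 × √185.8 = 30.67 m.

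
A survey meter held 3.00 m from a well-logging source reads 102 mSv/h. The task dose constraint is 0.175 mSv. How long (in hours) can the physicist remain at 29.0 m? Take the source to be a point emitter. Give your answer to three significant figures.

0.160 h

Applying the 1/r² law, rate at 29.0 m:
102 × (3.00/29.0)² = 102 × 0.01070 = 1.091 mSv/h.
Stay time = 0.175 mSv ÷ 1.091 mSv/h = 0.1604 h.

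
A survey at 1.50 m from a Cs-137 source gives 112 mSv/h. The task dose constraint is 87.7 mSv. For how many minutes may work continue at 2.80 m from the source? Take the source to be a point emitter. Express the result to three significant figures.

164 min

Applying the 1/r² law, rate at 2.80 m:
(1.50/2.80)² = 0.2870, so 112 × 0.2870 = 32.14 mSv/h.
Stay time = 87.7 mSv ÷ 32.14 mSv/h = 2.729 h = 163.7 min.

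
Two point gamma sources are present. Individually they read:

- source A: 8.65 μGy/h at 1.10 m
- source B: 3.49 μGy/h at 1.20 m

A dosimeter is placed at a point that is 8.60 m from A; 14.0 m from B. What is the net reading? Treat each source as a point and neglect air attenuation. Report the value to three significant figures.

By superposition, sum each source's inverse-square contribution:
A: 8.65 × (1.10/8.60)² = 0.1415 μGy/h
B: 3.49 × (1.20/14.0)² = 0.02564 μGy/h
Total = 0.1415 + 0.02564 = 0.1671 μGy/h.

0.167 μGy/h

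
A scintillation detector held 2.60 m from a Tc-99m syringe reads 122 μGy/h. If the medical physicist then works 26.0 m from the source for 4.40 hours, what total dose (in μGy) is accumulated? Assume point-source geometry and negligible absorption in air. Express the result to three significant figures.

5.37 μGy

Using I₁d₁² = I₂d₂², rate at 26.0 m:
(2.60/26.0)² = 0.01000, so 122 × 0.01000 = 1.220 μGy/h.
Dose = rate × time = 1.220 μGy/h × 4.400 h = 5.368 μGy.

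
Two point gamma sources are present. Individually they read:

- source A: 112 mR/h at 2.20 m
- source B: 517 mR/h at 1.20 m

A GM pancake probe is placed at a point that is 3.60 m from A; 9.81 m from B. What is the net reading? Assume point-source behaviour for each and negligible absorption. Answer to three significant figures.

49.6 mR/h

By superposition, sum each source's inverse-square contribution:
A: 112 × (2.20/3.60)² = 41.83 mR/h
B: 517 × (1.20/9.81)² = 7.736 mR/h
Total = 41.83 + 7.736 = 49.57 mR/h.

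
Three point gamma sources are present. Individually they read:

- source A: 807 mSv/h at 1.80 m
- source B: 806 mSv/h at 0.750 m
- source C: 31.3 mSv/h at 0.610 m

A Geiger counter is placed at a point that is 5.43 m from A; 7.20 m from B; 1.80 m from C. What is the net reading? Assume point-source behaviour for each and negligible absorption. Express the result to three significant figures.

By superposition, sum each source's inverse-square contribution:
A: 807 × (1.80/5.43)² = 88.68 mSv/h
B: 806 × (0.750/7.20)² = 8.746 mSv/h
C: 31.3 × (0.610/1.80)² = 3.595 mSv/h
Total = 88.68 + 8.746 + 3.595 = 101.0 mSv/h.

101 mSv/h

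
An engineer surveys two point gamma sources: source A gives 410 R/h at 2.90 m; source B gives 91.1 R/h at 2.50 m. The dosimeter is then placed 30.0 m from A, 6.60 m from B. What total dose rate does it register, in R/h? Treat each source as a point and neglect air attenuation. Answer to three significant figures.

By superposition, sum each source's inverse-square contribution:
A: 410 × (2.90/30.0)² = 3.831 R/h
B: 91.1 × (2.50/6.60)² = 13.07 R/h
Total = 3.831 + 13.07 = 16.90 R/h.

16.9 R/h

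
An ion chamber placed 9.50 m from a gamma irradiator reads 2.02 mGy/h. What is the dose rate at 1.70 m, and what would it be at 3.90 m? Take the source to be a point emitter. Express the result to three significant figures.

Intensity scales as (d₁/d₂)², so
At 1.70 m: 2.02 × (9.50/1.70)² = 2.02 × 31.23 = 63.08 mGy/h
At 3.90 m: (1.70/3.90)² = 0.1900, so 63.08 × 0.1900 = 11.99 mGy/h.

63.1 mGy/h; 12.0 mGy/h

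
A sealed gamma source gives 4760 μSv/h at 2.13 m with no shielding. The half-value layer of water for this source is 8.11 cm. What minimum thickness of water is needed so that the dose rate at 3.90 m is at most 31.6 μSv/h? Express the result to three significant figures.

At 3.90 m, distance alone gives 4760 × (2.13/3.90)² = 4760 × 0.2983 = 1420 μSv/h.
Further attenuation needed: 1420/31.6 = 44.94.
n = log₂(44.94) = 5.490 half-value layers.
Thickness = 5.490 × 8.11 cm = 44.52 cm.

44.5 cm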